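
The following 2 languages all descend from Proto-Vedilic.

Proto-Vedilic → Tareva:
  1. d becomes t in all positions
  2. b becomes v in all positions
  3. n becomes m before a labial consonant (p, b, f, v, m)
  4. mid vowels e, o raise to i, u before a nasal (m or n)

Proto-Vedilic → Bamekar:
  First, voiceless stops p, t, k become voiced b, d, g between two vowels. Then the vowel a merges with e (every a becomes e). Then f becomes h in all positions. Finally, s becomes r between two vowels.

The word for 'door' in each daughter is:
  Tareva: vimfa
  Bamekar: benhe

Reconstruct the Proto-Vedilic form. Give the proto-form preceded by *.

Position 3: Tareva has m, Bamekar has n. Bamekar preserves n here (none of its changes turn any other segment into n), so the proto-segment is *n.
Position 2: Tareva has i, Bamekar has e. Taking the neighbouring segments as reconstructed: Tareva i could go back to *e or *i; Bamekar e could go back to *a or *e — the one source consistent with every daughter is *e.
Continuing position by position gives *benfa; check it forward:
Tareva: start from *benfa.
  rule 1: no change — benfa
  rule 2 (unconditioned shift): benfa → venfa
  rule 3 (nasal place assimilation): venfa → vemfa
  rule 4 (pre-nasal raising): vemfa → vimfa
  ⇒ Tareva vimfa
Bamekar: *benfa
  benfa (rule 1 does not apply)
  benfa → benfe   [vowel merger]
  benfe → benhe   [unconditioned shift]
  benhe (rule 4 does not apply)
  giving Bamekar benhe.
*benfa is the unique common source.

*benfa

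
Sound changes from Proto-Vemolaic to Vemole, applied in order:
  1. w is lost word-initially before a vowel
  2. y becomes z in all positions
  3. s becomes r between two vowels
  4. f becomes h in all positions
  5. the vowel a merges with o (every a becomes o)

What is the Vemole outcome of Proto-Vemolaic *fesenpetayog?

herenpetozog

Vemole: *fesenpetayog > fesenpetazog > ferenpetazog > herenpetazog > herenpetozog  (by unconditioned shift, rhotacism, unconditioned shift, vowel merger)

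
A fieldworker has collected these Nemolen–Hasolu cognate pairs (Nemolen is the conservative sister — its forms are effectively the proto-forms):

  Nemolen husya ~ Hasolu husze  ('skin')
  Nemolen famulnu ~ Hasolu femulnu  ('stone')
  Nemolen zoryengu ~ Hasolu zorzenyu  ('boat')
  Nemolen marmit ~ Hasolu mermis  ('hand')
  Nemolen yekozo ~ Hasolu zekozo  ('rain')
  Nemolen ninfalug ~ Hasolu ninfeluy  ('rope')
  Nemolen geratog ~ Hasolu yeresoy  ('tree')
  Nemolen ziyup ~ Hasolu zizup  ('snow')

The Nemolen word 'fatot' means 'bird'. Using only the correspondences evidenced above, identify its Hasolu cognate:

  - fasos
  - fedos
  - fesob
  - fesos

fesos

ninfalug ~ ninfeluy, geratog ~ yeresoy — Nemolen a corresponds to Hasolu e after a consonant, before a consonant other than r, m, n, p, b, f, v.
geratog ~ yeresoy — Nemolen t corresponds to Hasolu s between vowels (before a back vowel).
marmit ~ mermis — Nemolen t corresponds to Hasolu s word-finally.
Applying these to Nemolen 'fatot':
  fatot → fetot   (a→e after a consonant, before a consonant other than r, m, n, p, b, f, v)
  fetot → fesot   (t→s between vowels (before a back vowel))
  fesot → fesos   (t→s word-finally)
So the Hasolu cognate is 'fesos'.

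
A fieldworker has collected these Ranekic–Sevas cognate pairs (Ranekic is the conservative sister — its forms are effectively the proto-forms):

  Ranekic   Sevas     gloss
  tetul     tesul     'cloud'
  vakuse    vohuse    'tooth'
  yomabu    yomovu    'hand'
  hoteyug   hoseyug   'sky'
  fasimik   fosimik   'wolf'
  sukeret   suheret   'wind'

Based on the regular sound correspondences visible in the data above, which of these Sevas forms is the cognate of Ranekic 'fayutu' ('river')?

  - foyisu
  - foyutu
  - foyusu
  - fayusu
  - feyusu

foyusu

vakuse ~ vohuse, fasimik ~ fosimik — Ranekic a corresponds to Sevas o after a consonant, before a consonant other than r, m, n, p, b, f, v.
tetul ~ tesul — Ranekic t corresponds to Sevas s between vowels (before a back vowel).
Applying these to Ranekic 'fayutu':
  fayutu → foyutu   (a→o after a consonant, before a consonant other than r, m, n, p, b, f, v)
  foyutu → foyusu   (t→s between vowels (before a back vowel))
So the Sevas cognate is 'foyusu'.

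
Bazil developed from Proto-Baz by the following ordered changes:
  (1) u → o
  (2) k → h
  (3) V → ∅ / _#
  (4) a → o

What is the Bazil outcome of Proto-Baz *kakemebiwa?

hohemebiw

Bazil: start from *kakemebiwa.
  rule 1: no change — kakemebiwa
  rule 2 (unconditioned shift): kakemebiwa → hahemebiwa
  rule 3 (apocope): hahemebiwa → hahemebiw
  rule 4 (vowel merger): hahemebiw → hohemebiw
  ⇒ Bazil hohemebiw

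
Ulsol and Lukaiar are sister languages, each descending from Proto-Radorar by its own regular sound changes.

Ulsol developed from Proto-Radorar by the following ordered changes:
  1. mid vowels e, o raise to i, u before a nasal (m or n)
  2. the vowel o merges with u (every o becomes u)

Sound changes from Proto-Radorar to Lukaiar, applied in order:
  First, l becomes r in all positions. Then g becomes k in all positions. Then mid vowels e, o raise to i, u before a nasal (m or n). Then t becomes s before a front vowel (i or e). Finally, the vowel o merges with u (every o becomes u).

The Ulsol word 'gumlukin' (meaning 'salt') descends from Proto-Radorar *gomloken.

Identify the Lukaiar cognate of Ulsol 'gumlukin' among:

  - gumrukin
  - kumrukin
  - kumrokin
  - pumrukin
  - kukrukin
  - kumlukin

kumrukin

Lukaiar: start from *gomloken.
  rule 1 (unconditioned shift): gomloken → gomroken
  rule 2 (unconditioned shift): gomroken → komroken
  rule 3 (pre-nasal raising): komroken → kumrokin
  rule 4: no change — kumrokin
  rule 5 (vowel merger): kumrokin → kumrukin
  ⇒ Lukaiar kumrukin
The other candidates each miss or misapply at least one Lukaiar change.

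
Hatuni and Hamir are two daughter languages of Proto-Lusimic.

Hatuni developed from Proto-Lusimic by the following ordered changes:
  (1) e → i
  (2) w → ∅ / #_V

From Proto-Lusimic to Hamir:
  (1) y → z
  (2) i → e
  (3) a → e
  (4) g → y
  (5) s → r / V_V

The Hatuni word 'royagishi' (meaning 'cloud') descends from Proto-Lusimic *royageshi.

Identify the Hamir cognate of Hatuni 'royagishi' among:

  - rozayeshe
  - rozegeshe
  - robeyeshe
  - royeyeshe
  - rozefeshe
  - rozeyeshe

rozeyeshe

Hamir: *royageshi
  royageshi → rozageshi   [unconditioned shift]
  rozageshi → rozageshe   [vowel merger]
  rozageshe → rozegeshe   [vowel merger]
  rozegeshe → rozeyeshe   [unconditioned shift]
  rozeyeshe (rule 5 does not apply)
  giving Hamir rozeyeshe.
The other candidates each miss or misapply at least one Hamir change.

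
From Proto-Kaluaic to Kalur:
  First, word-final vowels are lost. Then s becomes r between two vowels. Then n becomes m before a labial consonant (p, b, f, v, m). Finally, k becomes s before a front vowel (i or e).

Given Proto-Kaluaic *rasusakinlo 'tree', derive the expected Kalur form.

rarurasinl

Kalur: start from *rasusakinlo.
  rule 1 (apocope): rasusakinlo → rasusakinl
  rule 2 (rhotacism): rasusakinl → rarurakinl
  rule 3: no change — rarurakinl
  rule 4 (palatalisation): rarurakinl → rarurasinl
  ⇒ Kalur rarurasinl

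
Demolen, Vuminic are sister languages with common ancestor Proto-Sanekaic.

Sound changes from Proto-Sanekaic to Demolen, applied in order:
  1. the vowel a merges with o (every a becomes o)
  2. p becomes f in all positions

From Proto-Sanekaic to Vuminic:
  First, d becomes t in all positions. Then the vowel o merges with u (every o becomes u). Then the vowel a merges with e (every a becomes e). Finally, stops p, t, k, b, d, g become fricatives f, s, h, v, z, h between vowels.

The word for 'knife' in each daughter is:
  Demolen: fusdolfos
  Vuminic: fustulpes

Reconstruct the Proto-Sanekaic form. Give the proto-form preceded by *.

Position 8: Demolen has o, Vuminic has e. Taking the neighbouring segments as reconstructed: Demolen o could go back to *a or *o; Vuminic e could go back to *a or *e — the one source consistent with every daughter is *a.
Position 4: Demolen has d, Vuminic has t. Demolen preserves d here (none of its changes turn any other segment into d), so the proto-segment is *d.
Position 5: Demolen has o, Vuminic has u. Taking the neighbouring segments as reconstructed: Demolen o could go back to *a or *o; Vuminic u could go back to *o or *u — the one source consistent with every daughter is *o.
Continuing position by position gives *fusdolpas; check it forward:
Demolen: start from *fusdolpas.
  rule 1 (vowel merger): fusdolpas → fusdolpos
  rule 2 (unconditioned shift): fusdolpos → fusdolfos
  ⇒ Demolen fusdolfos
Vuminic: *fusdolpas
  fusdolpas → fustolpas   [unconditioned shift]
  fustolpas → fustulpas   [vowel merger]
  fustulpas → fustulpes   [vowel merger]
  fustulpes (rule 4 does not apply)
  giving Vuminic fustulpes.
*fusdolpas is the unique common source.

*fusdolpas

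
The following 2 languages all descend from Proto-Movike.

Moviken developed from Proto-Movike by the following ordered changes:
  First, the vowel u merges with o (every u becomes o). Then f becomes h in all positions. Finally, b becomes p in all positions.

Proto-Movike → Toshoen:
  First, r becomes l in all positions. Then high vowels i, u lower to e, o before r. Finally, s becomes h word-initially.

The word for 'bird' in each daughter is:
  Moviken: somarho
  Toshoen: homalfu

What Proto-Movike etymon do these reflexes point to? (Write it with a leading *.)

Position 7: Moviken has o, Toshoen has u. Toshoen preserves u here (none of its changes turn any other segment into u), so the proto-segment is *u.
Position 1: Moviken has s, Toshoen has h. Moviken preserves s here (none of its changes turn any other segment into s), so the proto-segment is *s.
Position 5: Moviken has r, Toshoen has l. Moviken preserves r here (none of its changes turn any other segment into r), so the proto-segment is *r.
Continuing position by position gives *somarfu; check it forward:
Moviken: *somarfu
  somarfu → somarfo   [vowel merger]
  somarfo → somarho   [unconditioned shift]
  somarho (rule 3 does not apply)
  giving Moviken somarho.
Toshoen: start from *somarfu.
  rule 1 (unconditioned shift): somarfu → somalfu
  rule 2: no change — somalfu
  rule 3 (debuccalisation): somalfu → homalfu
  ⇒ Toshoen homalfu
Only *somarfu yields all of Moviken somarho, Toshoen homalfu.

*somarfu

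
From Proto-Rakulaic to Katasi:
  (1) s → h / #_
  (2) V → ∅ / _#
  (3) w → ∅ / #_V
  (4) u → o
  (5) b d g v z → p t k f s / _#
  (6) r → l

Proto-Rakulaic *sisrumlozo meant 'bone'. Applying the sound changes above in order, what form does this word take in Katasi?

Katasi: *sisrumlozo > hisrumlozo > hisrumloz > hisromloz > hisromlos > hislomlos  (by debuccalisation, apocope, vowel merger, final devoicing, unconditioned shift)

hislomlos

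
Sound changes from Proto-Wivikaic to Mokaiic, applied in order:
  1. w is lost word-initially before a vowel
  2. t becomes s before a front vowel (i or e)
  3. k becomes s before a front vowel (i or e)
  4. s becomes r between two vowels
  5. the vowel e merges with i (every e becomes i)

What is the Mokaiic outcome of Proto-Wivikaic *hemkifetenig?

himsifirinig

Mokaiic: *hemkifetenig
  hemkifetenig (rule 1 does not apply)
  hemkifetenig → hemkifesenig   [palatalisation]
  hemkifesenig → hemsifesenig   [palatalisation]
  hemsifesenig → hemsiferenig   [rhotacism]
  hemsiferenig → himsifirinig   [vowel merger]
  giving Mokaiic himsifirinig.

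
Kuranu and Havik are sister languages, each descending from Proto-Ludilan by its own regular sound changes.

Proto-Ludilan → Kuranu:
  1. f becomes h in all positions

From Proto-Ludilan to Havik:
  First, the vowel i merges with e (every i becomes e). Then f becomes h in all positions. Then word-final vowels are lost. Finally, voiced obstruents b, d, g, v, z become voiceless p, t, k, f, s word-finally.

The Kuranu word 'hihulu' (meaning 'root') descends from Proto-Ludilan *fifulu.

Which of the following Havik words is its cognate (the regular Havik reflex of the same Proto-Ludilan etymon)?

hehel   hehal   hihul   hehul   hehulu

hehul

Havik: *fifulu > fefulu > hehulu > hehul  (by vowel merger, unconditioned shift, apocope)
Among the options, 'hehul' alone shows every Havik change applied in order.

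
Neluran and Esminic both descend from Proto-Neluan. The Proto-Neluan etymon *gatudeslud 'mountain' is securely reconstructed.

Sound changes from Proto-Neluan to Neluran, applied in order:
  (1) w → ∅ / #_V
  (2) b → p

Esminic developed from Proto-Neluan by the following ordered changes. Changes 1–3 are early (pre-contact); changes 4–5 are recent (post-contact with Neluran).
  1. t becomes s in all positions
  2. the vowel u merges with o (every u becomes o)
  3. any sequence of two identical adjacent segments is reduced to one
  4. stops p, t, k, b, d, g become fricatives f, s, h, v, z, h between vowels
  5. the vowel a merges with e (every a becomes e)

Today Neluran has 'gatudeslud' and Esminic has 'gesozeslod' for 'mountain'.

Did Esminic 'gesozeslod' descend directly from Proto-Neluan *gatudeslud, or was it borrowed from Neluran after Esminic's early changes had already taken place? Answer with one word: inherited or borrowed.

If inherited, *gatudeslud would pass through all of Esminic's changes:
Esminic: start from *gatudeslud.
  rule 1 (unconditioned shift): gatudeslud → gasudeslud
  rule 2 (vowel merger): gasudeslud → gasodeslod
  rule 3: no change — gasodeslod
  rule 4 (intervocalic lenition): gasodeslod → gasozeslod
  rule 5 (vowel merger): gasozeslod → gesozeslod
  ⇒ Esminic gesozeslod
If borrowed from Neluran 'gatudeslud' after the early changes, it would undergo only the recent ones:
  rule 4 (intervocalic lenition): gatudeslud → gasuzeslud
  rule 5 (vowel merger): gasuzeslud → gesuzeslud
  ⇒ as a loan: gesuzeslud
Esminic 'gesozeslod' matches the inherited outcome exactly, so it is an inherited cognate, not a loan.

inherited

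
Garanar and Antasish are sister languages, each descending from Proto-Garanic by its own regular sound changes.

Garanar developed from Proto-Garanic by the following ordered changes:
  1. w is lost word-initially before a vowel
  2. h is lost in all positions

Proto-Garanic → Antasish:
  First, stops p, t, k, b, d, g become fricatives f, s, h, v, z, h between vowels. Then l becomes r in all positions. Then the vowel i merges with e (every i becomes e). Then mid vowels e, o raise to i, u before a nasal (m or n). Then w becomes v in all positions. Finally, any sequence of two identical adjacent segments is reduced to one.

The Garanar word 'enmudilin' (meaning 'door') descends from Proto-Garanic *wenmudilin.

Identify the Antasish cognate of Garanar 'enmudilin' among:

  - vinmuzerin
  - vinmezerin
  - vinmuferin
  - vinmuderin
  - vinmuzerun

vinmuzerin

Antasish: *wenmudilin > wenmuzilin > wenmuzirin > wenmuzeren > winmuzerin > vinmuzerin  (by intervocalic lenition, unconditioned shift, vowel merger, pre-nasal raising, unconditioned shift)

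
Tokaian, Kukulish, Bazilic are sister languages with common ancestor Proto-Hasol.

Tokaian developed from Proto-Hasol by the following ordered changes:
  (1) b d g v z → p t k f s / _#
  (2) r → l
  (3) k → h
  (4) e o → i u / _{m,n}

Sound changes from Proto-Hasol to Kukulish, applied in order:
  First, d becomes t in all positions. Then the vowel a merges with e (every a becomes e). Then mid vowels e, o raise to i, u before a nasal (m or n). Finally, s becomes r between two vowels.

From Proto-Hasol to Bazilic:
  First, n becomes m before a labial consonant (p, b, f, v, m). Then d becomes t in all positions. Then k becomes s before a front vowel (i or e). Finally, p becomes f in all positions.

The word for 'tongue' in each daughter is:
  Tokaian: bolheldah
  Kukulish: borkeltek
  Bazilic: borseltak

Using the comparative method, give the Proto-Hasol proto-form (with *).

Position 4: Tokaian has h, Kukulish has k, Bazilic has s. Kukulish preserves k here (none of its changes turn any other segment into k), so the proto-segment is *k.
Position 8: Tokaian has a, Kukulish has e, Bazilic has a. Tokaian preserves a here (none of its changes turn any other segment into a), so the proto-segment is *a.
Position 3: Tokaian has l, Kukulish has r, Bazilic has r. Bazilic preserves r here (none of its changes turn any other segment into r), so the proto-segment is *r.
Continuing position by position gives *borkeldak; check it forward:
Tokaian: start from *borkeldak.
  rule 1: no change — borkeldak
  rule 2 (unconditioned shift): borkeldak → bolkeldak
  rule 3 (unconditioned shift): bolkeldak → bolheldah
  rule 4: no change — bolheldah
  ⇒ Tokaian bolheldah
Kukulish: *borkeldak > borkeltak > borkeltek  (by unconditioned shift, vowel merger)
Bazilic: *borkeldak
  borkeldak (rule 1 does not apply)
  borkeldak → borkeltak   [unconditioned shift]
  borkeltak → borseltak   [palatalisation]
  borseltak (rule 4 does not apply)
  giving Bazilic borseltak.
Only *borkeldak yields all of Tokaian bolheldah, Kukulish borkeltek, Bazilic borseltak.

*borkeldak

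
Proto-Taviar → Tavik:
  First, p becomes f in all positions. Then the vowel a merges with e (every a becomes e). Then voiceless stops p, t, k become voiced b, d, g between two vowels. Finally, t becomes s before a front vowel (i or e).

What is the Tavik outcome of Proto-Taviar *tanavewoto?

senevewodo

Tavik: *tanavewoto > tenevewoto > tenevewodo > senevewodo  (by vowel merger, intervocalic voicing, palatalisation)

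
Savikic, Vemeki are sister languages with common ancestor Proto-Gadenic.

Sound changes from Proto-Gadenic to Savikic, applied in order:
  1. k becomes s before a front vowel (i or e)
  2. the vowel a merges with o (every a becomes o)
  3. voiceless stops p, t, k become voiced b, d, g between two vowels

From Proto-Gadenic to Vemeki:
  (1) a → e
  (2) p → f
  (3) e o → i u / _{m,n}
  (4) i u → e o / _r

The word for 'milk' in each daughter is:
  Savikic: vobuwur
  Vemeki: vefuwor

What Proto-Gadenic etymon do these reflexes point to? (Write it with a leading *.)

*vapuwur

Position 2: Savikic has o, Vemeki has e. Taking the neighbouring segments as reconstructed: Savikic o could go back to *a or *o; Vemeki e could go back to *a or *e — the one source consistent with every daughter is *a.
Position 3: Savikic has b, Vemeki has f. Taking the neighbouring segments as reconstructed: Savikic b could go back to *p or *b; Vemeki f could go back to *p or *f — the one source consistent with every daughter is *p.
Continuing position by position gives *vapuwur; check it forward:
Savikic: start from *vapuwur.
  rule 1: no change — vapuwur
  rule 2 (vowel merger): vapuwur → vopuwur
  rule 3 (intervocalic voicing): vopuwur → vobuwur
  ⇒ Savikic vobuwur
Vemeki: start from *vapuwur.
  rule 1 (vowel merger): vapuwur → vepuwur
  rule 2 (unconditioned shift): vepuwur → vefuwur
  rule 3: no change — vefuwur
  rule 4 (pre-rhotic lowering): vefuwur → vefuwor
  ⇒ Vemeki vefuwor
No other proto-form is consistent with every reflex, so the reconstruction is *vapuwur.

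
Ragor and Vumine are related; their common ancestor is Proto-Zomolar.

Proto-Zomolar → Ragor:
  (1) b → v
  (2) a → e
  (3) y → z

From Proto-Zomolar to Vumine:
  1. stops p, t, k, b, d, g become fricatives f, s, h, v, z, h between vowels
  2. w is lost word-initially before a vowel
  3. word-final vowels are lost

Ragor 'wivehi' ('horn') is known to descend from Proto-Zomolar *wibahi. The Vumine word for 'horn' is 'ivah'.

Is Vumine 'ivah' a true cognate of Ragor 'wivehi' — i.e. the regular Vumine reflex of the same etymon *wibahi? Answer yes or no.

Derive the expected Vumine reflex of *wibahi:
Vumine: *wibahi > wivahi > ivahi > ivah  (by intervocalic lenition, glide loss, apocope)
Vumine 'ivah' matches the regular reflex exactly, so the pair is cognate.

yes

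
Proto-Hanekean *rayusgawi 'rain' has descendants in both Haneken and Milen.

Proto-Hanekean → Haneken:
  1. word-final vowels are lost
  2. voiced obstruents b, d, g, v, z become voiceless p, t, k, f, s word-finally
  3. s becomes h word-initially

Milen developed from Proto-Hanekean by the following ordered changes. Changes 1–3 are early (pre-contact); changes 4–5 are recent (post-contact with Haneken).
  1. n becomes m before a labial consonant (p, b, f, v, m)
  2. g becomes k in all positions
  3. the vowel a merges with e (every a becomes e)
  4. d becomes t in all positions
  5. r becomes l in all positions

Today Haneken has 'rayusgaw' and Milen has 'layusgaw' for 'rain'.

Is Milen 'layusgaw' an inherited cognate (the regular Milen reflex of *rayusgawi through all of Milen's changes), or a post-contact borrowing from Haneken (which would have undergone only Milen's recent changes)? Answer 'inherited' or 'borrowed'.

borrowed

If inherited, *rayusgawi would pass through all of Milen's changes:
Milen: *rayusgawi > rayuskawi > reyuskewi > leyuskewi  (by unconditioned shift, vowel merger, unconditioned shift)
If borrowed from Haneken 'rayusgaw' after the early changes, it would undergo only the recent ones:
  rule 4 (unconditioned shift): no change (rayusgaw)
  rule 5 (unconditioned shift): rayusgaw → layusgaw
  ⇒ as a loan: layusgaw
Milen 'layusgaw' matches the loan outcome 'layusgaw', not the inherited 'leyuskewi' — it skipped the early Milen changes, so it was borrowed from Haneken.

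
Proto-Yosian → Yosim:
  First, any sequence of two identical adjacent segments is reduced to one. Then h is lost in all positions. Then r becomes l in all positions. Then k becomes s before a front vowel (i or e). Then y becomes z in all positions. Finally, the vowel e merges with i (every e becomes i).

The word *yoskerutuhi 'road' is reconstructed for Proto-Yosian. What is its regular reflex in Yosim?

zossilutui

Yosim: *yoskerutuhi > yoskerutui > yoskelutui > yosselutui > zosselutui > zossilutui  (by h-loss, unconditioned shift, palatalisation, unconditioned shift, vowel merger)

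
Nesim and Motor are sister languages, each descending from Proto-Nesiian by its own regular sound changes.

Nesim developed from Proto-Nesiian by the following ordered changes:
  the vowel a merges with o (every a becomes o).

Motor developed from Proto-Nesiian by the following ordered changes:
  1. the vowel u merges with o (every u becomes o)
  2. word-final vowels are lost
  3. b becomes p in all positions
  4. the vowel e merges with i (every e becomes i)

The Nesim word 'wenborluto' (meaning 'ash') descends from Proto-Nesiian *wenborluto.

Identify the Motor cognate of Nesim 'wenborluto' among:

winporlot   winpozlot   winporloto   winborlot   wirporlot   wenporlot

winporlot

Motor: *wenborluto
  wenborluto → wenborloto   [vowel merger]
  wenborloto → wenborlot   [apocope]
  wenborlot → wenporlot   [unconditioned shift]
  wenporlot → winporlot   [vowel merger]
  giving Motor winporlot.
Only 'winporlot' matches the regular Motor development of *wenborluto.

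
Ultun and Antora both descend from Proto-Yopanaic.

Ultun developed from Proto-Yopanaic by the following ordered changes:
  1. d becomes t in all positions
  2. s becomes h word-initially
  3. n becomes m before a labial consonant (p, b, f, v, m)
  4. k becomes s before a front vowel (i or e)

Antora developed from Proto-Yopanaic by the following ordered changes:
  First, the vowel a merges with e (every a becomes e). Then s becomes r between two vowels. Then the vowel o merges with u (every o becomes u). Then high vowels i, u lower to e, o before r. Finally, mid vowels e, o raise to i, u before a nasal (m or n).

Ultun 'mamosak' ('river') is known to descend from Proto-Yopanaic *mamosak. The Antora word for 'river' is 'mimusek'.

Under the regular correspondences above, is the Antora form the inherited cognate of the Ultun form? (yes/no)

Derive the expected Antora reflex of *mamosak:
Antora: *mamosak
  mamosak → memosek   [vowel merger]
  memosek → memorek   [rhotacism]
  memorek → memurek   [vowel merger]
  memurek → memorek   [pre-rhotic lowering]
  memorek → mimorek   [pre-nasal raising]
  giving Antora mimorek.
The regular Antora reflex would be 'mimorek', but the attested form is 'mimusek'. The correspondence is irregular, so they are not cognates (the Antora form has a different source).

no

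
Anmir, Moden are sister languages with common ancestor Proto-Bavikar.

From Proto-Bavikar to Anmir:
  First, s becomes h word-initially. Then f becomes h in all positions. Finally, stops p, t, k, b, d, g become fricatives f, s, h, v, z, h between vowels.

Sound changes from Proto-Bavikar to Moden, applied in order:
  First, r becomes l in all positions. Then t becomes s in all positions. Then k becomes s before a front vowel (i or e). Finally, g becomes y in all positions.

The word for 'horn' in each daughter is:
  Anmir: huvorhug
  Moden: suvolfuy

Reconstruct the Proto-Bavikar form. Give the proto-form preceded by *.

Position 8: Anmir has g, Moden has y. Anmir preserves g here (none of its changes turn any other segment into g), so the proto-segment is *g.
Position 1: Anmir has h, Moden has s. Taking the neighbouring segments as reconstructed: Anmir h could go back to *f or *s or *h; Moden s could go back to *t or *s — the one source consistent with every daughter is *s.
This points to *suvorfug. Verify forward in each daughter:
Anmir: start from *suvorfug.
  rule 1 (debuccalisation): suvorfug → huvorfug
  rule 2 (unconditioned shift): huvorfug → huvorhug
  rule 3: no change — huvorhug
  ⇒ Anmir huvorhug
Moden: start from *suvorfug.
  rule 1 (unconditioned shift): suvorfug → suvolfug
  rule 2: no change — suvolfug
  rule 3: no change — suvolfug
  rule 4 (unconditioned shift): suvolfug → suvolfuy
  ⇒ Moden suvolfuy
No other proto-form is consistent with every reflex, so the reconstruction is *suvorfug.

*suvorfug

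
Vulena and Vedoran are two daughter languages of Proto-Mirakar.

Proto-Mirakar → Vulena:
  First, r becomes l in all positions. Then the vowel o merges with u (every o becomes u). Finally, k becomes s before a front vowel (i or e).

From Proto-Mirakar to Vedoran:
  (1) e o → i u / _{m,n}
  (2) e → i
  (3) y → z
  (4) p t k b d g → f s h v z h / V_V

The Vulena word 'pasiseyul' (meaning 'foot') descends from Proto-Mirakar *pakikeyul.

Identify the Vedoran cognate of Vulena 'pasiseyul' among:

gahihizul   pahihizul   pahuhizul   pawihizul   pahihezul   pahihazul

Vedoran: start from *pakikeyul.
  rule 1: no change — pakikeyul
  rule 2 (vowel merger): pakikeyul → pakikiyul
  rule 3 (unconditioned shift): pakikiyul → pakikizul
  rule 4 (intervocalic lenition): pakikizul → pahihizul
  ⇒ Vedoran pahihizul

pahihizul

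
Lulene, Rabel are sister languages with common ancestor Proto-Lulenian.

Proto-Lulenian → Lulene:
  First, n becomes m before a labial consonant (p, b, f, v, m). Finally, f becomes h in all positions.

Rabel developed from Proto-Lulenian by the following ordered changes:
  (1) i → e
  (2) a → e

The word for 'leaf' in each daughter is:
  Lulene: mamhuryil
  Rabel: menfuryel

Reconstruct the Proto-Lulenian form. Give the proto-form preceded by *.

*manfuryil

Position 2: Lulene has a, Rabel has e. Lulene preserves a here (none of its changes turn any other segment into a), so the proto-segment is *a.
Position 8: Lulene has i, Rabel has e. Lulene preserves i here (none of its changes turn any other segment into i), so the proto-segment is *i.
Position 4: Lulene has h, Rabel has f. Rabel preserves f here (none of its changes turn any other segment into f), so the proto-segment is *f.
Verify the candidate proto-form against each daughter:
Lulene: start from *manfuryil.
  rule 1 (nasal place assimilation): manfuryil → mamfuryil
  rule 2 (unconditioned shift): mamfuryil → mamhuryil
  ⇒ Lulene mamhuryil
Rabel: *manfuryil > manfuryel > menfuryel  (by vowel merger, vowel merger)
Only *manfuryil yields all of Lulene mamhuryil, Rabel menfuryel.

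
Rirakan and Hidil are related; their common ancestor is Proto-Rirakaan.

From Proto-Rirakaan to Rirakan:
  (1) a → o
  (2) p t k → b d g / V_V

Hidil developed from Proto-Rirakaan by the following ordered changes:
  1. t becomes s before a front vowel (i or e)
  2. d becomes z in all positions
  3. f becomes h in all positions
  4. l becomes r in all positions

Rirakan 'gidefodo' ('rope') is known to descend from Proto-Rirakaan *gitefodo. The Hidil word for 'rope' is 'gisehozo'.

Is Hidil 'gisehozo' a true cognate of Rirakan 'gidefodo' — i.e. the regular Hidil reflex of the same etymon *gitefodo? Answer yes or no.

yes

Derive the expected Hidil reflex of *gitefodo:
Hidil: *gitefodo
  gitefodo → gisefodo   [palatalisation]
  gisefodo → gisefozo   [unconditioned shift]
  gisefozo → gisehozo   [unconditioned shift]
  gisehozo (rule 4 does not apply)
  giving Hidil gisehozo.
Hidil 'gisehozo' matches the regular reflex exactly, so the pair is cognate.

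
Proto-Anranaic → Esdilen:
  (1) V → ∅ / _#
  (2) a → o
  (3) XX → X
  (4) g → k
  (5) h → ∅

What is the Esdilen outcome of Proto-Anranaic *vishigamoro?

visikomor

Esdilen: start from *vishigamoro.
  rule 1 (apocope): vishigamoro → vishigamor
  rule 2 (vowel merger): vishigamor → vishigomor
  rule 3: no change — vishigomor
  rule 4 (unconditioned shift): vishigomor → vishikomor
  rule 5 (h-loss): vishikomor → visikomor
  ⇒ Esdilen visikomor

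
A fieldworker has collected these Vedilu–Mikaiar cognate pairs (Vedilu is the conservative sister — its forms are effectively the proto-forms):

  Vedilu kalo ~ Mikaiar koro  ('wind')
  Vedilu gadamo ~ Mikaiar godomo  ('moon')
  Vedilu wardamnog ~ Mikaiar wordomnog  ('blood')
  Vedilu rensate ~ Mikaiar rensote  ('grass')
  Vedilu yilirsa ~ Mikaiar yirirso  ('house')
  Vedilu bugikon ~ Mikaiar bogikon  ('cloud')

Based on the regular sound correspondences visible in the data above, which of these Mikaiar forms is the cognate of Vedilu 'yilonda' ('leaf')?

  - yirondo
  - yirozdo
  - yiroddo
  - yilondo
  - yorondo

yirondo

kalo ~ koro — Vedilu l corresponds to Mikaiar r between vowels (before a back vowel).
yilirsa ~ yirirso — Vedilu a corresponds to Mikaiar o word-finally.
Applying these to Vedilu 'yilonda':
  yilonda → yironda   (l→r between vowels (before a back vowel))
  yironda → yirondo   (a→o word-finally)
So the Mikaiar cognate is 'yirondo'.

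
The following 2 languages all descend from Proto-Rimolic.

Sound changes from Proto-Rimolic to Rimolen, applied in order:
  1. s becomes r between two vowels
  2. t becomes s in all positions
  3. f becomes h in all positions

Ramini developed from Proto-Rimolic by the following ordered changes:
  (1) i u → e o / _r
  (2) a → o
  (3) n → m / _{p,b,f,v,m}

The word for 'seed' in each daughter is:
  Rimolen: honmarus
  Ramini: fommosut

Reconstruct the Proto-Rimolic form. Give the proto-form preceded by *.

Position 6: Rimolen has r, Ramini has s. Ramini preserves s here (none of its changes turn any other segment into s), so the proto-segment is *s.
Position 8: Rimolen has s, Ramini has t. Ramini preserves t here (none of its changes turn any other segment into t), so the proto-segment is *t.
Position 5: Rimolen has a, Ramini has o. Rimolen preserves a here (none of its changes turn any other segment into a), so the proto-segment is *a.
Continuing position by position gives *fonmasut; check it forward:
Rimolen: *fonmasut
  fonmasut → fonmarut   [rhotacism]
  fonmarut → fonmarus   [unconditioned shift]
  fonmarus → honmarus   [unconditioned shift]
  giving Rimolen honmarus.
Ramini: *fonmasut > fonmosut > fommosut  (by vowel merger, nasal place assimilation)
No other proto-form is consistent with every reflex, so the reconstruction is *fonmasut.

*fonmasut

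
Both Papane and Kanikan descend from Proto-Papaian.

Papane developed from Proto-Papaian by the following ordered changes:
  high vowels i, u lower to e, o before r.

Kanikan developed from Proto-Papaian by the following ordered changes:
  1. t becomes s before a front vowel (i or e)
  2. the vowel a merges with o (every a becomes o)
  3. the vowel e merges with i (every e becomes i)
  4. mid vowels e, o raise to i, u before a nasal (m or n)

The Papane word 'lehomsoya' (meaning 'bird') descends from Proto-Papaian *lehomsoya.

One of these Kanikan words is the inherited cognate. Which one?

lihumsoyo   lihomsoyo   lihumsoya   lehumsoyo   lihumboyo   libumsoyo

Kanikan: *lehomsoya > lehomsoyo > lihomsoyo > lihumsoyo  (by vowel merger, vowel merger, pre-nasal raising)
Only 'lihumsoyo' matches the regular Kanikan development of *lehomsoya.

lihumsoyo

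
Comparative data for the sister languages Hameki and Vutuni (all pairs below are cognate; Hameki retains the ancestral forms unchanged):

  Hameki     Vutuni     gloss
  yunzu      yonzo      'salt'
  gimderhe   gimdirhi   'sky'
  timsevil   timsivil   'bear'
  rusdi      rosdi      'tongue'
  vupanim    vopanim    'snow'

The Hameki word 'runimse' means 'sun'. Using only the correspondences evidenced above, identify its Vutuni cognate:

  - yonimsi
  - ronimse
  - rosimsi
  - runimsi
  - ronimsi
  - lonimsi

yunzu ~ yonzo — Hameki u corresponds to Vutuni o after a consonant, before a nasal.
gimderhe ~ gimdirhi — Hameki e corresponds to Vutuni i word-finally.
Applying these to Hameki 'runimse':
  runimse → ronimse   (u→o after a consonant, before a nasal)
  ronimse → ronimsi   (e→i word-finally)
So the Vutuni cognate is 'ronimsi'.

ronimsi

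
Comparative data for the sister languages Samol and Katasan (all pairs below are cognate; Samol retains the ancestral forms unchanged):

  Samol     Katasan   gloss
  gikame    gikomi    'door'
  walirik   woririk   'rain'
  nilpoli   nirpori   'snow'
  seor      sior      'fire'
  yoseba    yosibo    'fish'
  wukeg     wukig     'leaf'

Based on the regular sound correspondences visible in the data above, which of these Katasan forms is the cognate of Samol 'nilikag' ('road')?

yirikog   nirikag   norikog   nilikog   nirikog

nirikog

walirik ~ woririk, nilpoli ~ nirpori — Samol l corresponds to Katasan r between vowels (before a front vowel).
walirik ~ woririk — Samol a corresponds to Katasan o after a consonant, before a consonant other than r, m, n, p, b, f, v.
Applying these to Samol 'nilikag':
  nilikag → nirikag   (l→r between vowels (before a front vowel))
  nirikag → nirikog   (a→o after a consonant, before a consonant other than r, m, n, p, b, f, v)
So the Katasan cognate is 'nirikog'.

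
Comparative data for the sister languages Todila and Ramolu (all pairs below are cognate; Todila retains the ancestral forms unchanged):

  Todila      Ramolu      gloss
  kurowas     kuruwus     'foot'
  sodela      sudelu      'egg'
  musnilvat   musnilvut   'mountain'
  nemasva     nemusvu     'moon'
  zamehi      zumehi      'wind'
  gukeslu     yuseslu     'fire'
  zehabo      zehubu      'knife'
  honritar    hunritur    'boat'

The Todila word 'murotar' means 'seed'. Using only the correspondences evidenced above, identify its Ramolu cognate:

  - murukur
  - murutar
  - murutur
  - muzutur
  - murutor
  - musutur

kurowas ~ kuruwus, sodela ~ sudelu — Todila o corresponds to Ramolu u after a consonant, before a consonant other than r, m, n, p, b, f, v.
honritar ~ hunritur — Todila a corresponds to Ramolu u after a consonant, before r.
Applying these to Todila 'murotar':
  murotar → murutar   (o→u after a consonant, before a consonant other than r, m, n, p, b, f, v)
  murutar → murutur   (a→u after a consonant, before r)
So the Ramolu cognate is 'murutur'.

murutur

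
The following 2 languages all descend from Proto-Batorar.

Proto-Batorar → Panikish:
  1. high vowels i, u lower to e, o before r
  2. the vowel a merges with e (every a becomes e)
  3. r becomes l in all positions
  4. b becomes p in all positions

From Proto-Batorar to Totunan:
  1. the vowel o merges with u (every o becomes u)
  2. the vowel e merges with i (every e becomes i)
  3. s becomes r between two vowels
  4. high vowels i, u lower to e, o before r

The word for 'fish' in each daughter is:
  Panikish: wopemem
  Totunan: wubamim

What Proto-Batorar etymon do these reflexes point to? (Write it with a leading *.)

Position 6: Panikish has e, Totunan has i. Taking the neighbouring segments as reconstructed: Panikish e could go back to *a or *e; Totunan i could go back to *e or *i — the one source consistent with every daughter is *e.
Position 2: Panikish has o, Totunan has u. Taking the neighbouring segments as reconstructed: Panikish o can only go back to *o; Totunan u could go back to *o or *u — the one source consistent with every daughter is *o.
Position 3: Panikish has p, Totunan has b. Totunan preserves b here (none of its changes turn any other segment into b), so the proto-segment is *b.
Continuing position by position gives *wobamem; check it forward:
Panikish: *wobamem > wobemem > wopemem  (by vowel merger, unconditioned shift)
Totunan: *wobamem
  wobamem → wubamem   [vowel merger]
  wubamem → wubamim   [vowel merger]
  wubamim (rule 3 does not apply)
  wubamim (rule 4 does not apply)
  giving Totunan wubamim.
*wobamem is the unique common source.

*wobamem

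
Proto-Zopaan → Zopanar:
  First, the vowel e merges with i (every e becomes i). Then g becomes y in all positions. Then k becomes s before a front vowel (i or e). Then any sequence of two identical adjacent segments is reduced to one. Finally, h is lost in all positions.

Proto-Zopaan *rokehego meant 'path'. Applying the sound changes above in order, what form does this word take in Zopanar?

Zopanar: start from *rokehego.
  rule 1 (vowel merger): rokehego → rokihigo
  rule 2 (unconditioned shift): rokihigo → rokihiyo
  rule 3 (palatalisation): rokihiyo → rosihiyo
  rule 4: no change — rosihiyo
  rule 5 (h-loss): rosihiyo → rosiiyo
  ⇒ Zopanar rosiiyo

rosiiyo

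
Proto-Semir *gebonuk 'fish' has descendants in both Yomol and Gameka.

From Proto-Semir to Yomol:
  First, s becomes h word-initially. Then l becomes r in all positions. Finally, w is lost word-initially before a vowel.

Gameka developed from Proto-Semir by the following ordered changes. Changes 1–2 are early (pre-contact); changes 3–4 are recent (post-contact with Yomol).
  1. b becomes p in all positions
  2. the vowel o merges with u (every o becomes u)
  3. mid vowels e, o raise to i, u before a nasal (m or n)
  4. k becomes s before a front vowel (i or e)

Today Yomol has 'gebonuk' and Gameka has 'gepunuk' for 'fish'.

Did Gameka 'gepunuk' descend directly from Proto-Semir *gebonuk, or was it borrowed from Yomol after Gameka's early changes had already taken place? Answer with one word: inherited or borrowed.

If inherited, *gebonuk would pass through all of Gameka's changes:
Gameka: start from *gebonuk.
  rule 1 (unconditioned shift): gebonuk → geponuk
  rule 2 (vowel merger): geponuk → gepunuk
  rule 3: no change — gepunuk
  rule 4: no change — gepunuk
  ⇒ Gameka gepunuk
If borrowed from Yomol 'gebonuk' after the early changes, it would undergo only the recent ones:
  rule 3 (pre-nasal raising): gebonuk → gebunuk
  rule 4 (palatalisation): no change (gebunuk)
  ⇒ as a loan: gebunuk
Gameka 'gepunuk' matches the inherited outcome exactly, so it is an inherited cognate, not a loan.

inherited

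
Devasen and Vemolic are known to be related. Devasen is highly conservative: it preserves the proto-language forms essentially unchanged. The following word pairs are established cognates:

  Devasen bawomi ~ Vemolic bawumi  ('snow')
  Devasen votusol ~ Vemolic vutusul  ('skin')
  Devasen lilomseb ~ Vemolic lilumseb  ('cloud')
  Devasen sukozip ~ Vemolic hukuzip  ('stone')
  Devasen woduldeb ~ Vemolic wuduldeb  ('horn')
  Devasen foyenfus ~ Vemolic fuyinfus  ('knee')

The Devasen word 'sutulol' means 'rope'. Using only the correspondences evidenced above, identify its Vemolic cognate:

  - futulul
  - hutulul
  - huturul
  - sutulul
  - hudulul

hutulul

sukozip ~ hukuzip — Devasen s corresponds to Vemolic h word-initially before a back vowel.
votusol ~ vutusul, sukozip ~ hukuzip — Devasen o corresponds to Vemolic u after a consonant, before a consonant other than r, m, n, p, b, f, v.
Applying these to Devasen 'sutulol':
  sutulol → hutulol   (s→h word-initially before a back vowel)
  hutulol → hutulul   (o→u after a consonant, before a consonant other than r, m, n, p, b, f, v)
So the Vemolic cognate is 'hutulul'.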